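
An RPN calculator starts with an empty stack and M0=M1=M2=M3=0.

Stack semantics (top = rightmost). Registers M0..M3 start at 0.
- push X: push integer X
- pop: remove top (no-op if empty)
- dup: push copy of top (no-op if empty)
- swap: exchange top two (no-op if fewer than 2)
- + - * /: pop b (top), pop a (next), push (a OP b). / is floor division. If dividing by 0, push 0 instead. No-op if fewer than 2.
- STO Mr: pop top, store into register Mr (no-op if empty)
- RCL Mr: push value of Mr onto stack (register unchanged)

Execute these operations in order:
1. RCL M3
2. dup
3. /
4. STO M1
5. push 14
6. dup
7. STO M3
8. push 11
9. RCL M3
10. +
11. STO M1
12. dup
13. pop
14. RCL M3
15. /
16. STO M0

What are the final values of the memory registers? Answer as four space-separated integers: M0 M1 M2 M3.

Answer: 1 25 0 14

Derivation:
After op 1 (RCL M3): stack=[0] mem=[0,0,0,0]
After op 2 (dup): stack=[0,0] mem=[0,0,0,0]
After op 3 (/): stack=[0] mem=[0,0,0,0]
After op 4 (STO M1): stack=[empty] mem=[0,0,0,0]
After op 5 (push 14): stack=[14] mem=[0,0,0,0]
After op 6 (dup): stack=[14,14] mem=[0,0,0,0]
After op 7 (STO M3): stack=[14] mem=[0,0,0,14]
After op 8 (push 11): stack=[14,11] mem=[0,0,0,14]
After op 9 (RCL M3): stack=[14,11,14] mem=[0,0,0,14]
After op 10 (+): stack=[14,25] mem=[0,0,0,14]
After op 11 (STO M1): stack=[14] mem=[0,25,0,14]
After op 12 (dup): stack=[14,14] mem=[0,25,0,14]
After op 13 (pop): stack=[14] mem=[0,25,0,14]
After op 14 (RCL M3): stack=[14,14] mem=[0,25,0,14]
After op 15 (/): stack=[1] mem=[0,25,0,14]
After op 16 (STO M0): stack=[empty] mem=[1,25,0,14]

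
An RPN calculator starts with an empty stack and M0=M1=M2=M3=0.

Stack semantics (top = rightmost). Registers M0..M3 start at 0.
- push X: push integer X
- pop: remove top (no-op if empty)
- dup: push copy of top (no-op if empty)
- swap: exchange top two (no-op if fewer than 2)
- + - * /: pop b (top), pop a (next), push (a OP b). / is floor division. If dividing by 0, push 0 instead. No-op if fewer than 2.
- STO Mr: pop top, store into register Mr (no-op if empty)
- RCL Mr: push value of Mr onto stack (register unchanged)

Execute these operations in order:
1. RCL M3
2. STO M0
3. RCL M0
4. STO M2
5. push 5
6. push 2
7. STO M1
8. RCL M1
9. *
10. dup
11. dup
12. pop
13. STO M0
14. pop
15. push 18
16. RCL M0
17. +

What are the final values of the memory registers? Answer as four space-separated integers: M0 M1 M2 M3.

After op 1 (RCL M3): stack=[0] mem=[0,0,0,0]
After op 2 (STO M0): stack=[empty] mem=[0,0,0,0]
After op 3 (RCL M0): stack=[0] mem=[0,0,0,0]
After op 4 (STO M2): stack=[empty] mem=[0,0,0,0]
After op 5 (push 5): stack=[5] mem=[0,0,0,0]
After op 6 (push 2): stack=[5,2] mem=[0,0,0,0]
After op 7 (STO M1): stack=[5] mem=[0,2,0,0]
After op 8 (RCL M1): stack=[5,2] mem=[0,2,0,0]
After op 9 (*): stack=[10] mem=[0,2,0,0]
After op 10 (dup): stack=[10,10] mem=[0,2,0,0]
After op 11 (dup): stack=[10,10,10] mem=[0,2,0,0]
After op 12 (pop): stack=[10,10] mem=[0,2,0,0]
After op 13 (STO M0): stack=[10] mem=[10,2,0,0]
After op 14 (pop): stack=[empty] mem=[10,2,0,0]
After op 15 (push 18): stack=[18] mem=[10,2,0,0]
After op 16 (RCL M0): stack=[18,10] mem=[10,2,0,0]
After op 17 (+): stack=[28] mem=[10,2,0,0]

Answer: 10 2 0 0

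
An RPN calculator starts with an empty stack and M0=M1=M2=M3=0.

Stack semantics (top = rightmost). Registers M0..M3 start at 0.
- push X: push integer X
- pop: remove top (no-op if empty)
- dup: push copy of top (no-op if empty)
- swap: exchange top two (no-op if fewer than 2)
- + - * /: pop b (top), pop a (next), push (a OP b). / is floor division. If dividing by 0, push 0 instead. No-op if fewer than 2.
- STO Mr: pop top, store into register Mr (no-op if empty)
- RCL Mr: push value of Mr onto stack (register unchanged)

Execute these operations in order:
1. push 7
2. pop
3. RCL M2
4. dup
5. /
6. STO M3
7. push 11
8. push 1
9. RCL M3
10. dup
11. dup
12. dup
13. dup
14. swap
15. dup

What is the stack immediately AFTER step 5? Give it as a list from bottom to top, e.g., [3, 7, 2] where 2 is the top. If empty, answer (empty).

After op 1 (push 7): stack=[7] mem=[0,0,0,0]
After op 2 (pop): stack=[empty] mem=[0,0,0,0]
After op 3 (RCL M2): stack=[0] mem=[0,0,0,0]
After op 4 (dup): stack=[0,0] mem=[0,0,0,0]
After op 5 (/): stack=[0] mem=[0,0,0,0]

[0]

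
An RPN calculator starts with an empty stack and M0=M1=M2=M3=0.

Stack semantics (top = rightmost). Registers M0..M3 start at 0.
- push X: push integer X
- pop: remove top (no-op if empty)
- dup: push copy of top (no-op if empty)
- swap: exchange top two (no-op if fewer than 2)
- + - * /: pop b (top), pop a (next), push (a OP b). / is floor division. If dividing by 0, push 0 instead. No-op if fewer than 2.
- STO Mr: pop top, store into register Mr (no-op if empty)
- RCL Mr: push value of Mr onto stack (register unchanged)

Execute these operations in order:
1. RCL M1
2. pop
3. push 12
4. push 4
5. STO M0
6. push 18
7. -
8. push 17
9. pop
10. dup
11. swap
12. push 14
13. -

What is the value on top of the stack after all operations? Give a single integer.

After op 1 (RCL M1): stack=[0] mem=[0,0,0,0]
After op 2 (pop): stack=[empty] mem=[0,0,0,0]
After op 3 (push 12): stack=[12] mem=[0,0,0,0]
After op 4 (push 4): stack=[12,4] mem=[0,0,0,0]
After op 5 (STO M0): stack=[12] mem=[4,0,0,0]
After op 6 (push 18): stack=[12,18] mem=[4,0,0,0]
After op 7 (-): stack=[-6] mem=[4,0,0,0]
After op 8 (push 17): stack=[-6,17] mem=[4,0,0,0]
After op 9 (pop): stack=[-6] mem=[4,0,0,0]
After op 10 (dup): stack=[-6,-6] mem=[4,0,0,0]
After op 11 (swap): stack=[-6,-6] mem=[4,0,0,0]
After op 12 (push 14): stack=[-6,-6,14] mem=[4,0,0,0]
After op 13 (-): stack=[-6,-20] mem=[4,0,0,0]

Answer: -20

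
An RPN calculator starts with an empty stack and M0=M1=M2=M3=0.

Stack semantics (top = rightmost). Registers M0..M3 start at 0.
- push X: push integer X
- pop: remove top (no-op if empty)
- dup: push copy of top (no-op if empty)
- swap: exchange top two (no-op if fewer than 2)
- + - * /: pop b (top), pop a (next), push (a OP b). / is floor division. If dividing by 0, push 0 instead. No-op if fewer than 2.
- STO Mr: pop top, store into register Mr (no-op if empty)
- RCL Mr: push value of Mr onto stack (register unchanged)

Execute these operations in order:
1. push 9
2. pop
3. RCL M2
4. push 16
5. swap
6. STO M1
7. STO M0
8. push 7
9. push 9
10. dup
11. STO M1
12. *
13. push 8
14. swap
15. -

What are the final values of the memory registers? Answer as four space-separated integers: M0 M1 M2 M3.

After op 1 (push 9): stack=[9] mem=[0,0,0,0]
After op 2 (pop): stack=[empty] mem=[0,0,0,0]
After op 3 (RCL M2): stack=[0] mem=[0,0,0,0]
After op 4 (push 16): stack=[0,16] mem=[0,0,0,0]
After op 5 (swap): stack=[16,0] mem=[0,0,0,0]
After op 6 (STO M1): stack=[16] mem=[0,0,0,0]
After op 7 (STO M0): stack=[empty] mem=[16,0,0,0]
After op 8 (push 7): stack=[7] mem=[16,0,0,0]
After op 9 (push 9): stack=[7,9] mem=[16,0,0,0]
After op 10 (dup): stack=[7,9,9] mem=[16,0,0,0]
After op 11 (STO M1): stack=[7,9] mem=[16,9,0,0]
After op 12 (*): stack=[63] mem=[16,9,0,0]
After op 13 (push 8): stack=[63,8] mem=[16,9,0,0]
After op 14 (swap): stack=[8,63] mem=[16,9,0,0]
After op 15 (-): stack=[-55] mem=[16,9,0,0]

Answer: 16 9 0 0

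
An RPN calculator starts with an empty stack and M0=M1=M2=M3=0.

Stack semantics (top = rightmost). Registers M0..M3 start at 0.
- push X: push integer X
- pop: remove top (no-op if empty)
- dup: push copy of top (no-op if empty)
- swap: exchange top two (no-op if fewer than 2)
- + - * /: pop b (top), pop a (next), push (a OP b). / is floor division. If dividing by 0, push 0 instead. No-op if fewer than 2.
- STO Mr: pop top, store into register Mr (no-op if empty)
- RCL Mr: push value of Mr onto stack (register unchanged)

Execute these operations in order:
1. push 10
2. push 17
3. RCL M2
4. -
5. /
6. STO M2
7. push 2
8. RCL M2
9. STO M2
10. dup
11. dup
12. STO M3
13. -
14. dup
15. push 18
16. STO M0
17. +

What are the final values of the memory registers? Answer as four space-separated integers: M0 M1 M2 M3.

After op 1 (push 10): stack=[10] mem=[0,0,0,0]
After op 2 (push 17): stack=[10,17] mem=[0,0,0,0]
After op 3 (RCL M2): stack=[10,17,0] mem=[0,0,0,0]
After op 4 (-): stack=[10,17] mem=[0,0,0,0]
After op 5 (/): stack=[0] mem=[0,0,0,0]
After op 6 (STO M2): stack=[empty] mem=[0,0,0,0]
After op 7 (push 2): stack=[2] mem=[0,0,0,0]
After op 8 (RCL M2): stack=[2,0] mem=[0,0,0,0]
After op 9 (STO M2): stack=[2] mem=[0,0,0,0]
After op 10 (dup): stack=[2,2] mem=[0,0,0,0]
After op 11 (dup): stack=[2,2,2] mem=[0,0,0,0]
After op 12 (STO M3): stack=[2,2] mem=[0,0,0,2]
After op 13 (-): stack=[0] mem=[0,0,0,2]
After op 14 (dup): stack=[0,0] mem=[0,0,0,2]
After op 15 (push 18): stack=[0,0,18] mem=[0,0,0,2]
After op 16 (STO M0): stack=[0,0] mem=[18,0,0,2]
After op 17 (+): stack=[0] mem=[18,0,0,2]

Answer: 18 0 0 2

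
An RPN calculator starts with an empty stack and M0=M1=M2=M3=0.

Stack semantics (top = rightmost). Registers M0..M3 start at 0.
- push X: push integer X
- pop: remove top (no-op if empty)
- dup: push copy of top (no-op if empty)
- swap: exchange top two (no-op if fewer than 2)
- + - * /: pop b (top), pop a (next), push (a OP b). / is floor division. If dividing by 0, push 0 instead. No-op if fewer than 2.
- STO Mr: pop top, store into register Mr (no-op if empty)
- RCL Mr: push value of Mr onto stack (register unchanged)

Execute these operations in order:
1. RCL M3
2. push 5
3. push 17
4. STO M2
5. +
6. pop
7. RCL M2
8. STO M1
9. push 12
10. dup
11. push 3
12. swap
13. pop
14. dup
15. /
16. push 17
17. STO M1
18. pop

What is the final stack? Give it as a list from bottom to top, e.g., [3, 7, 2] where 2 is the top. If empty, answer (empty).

Answer: [12]

Derivation:
After op 1 (RCL M3): stack=[0] mem=[0,0,0,0]
After op 2 (push 5): stack=[0,5] mem=[0,0,0,0]
After op 3 (push 17): stack=[0,5,17] mem=[0,0,0,0]
After op 4 (STO M2): stack=[0,5] mem=[0,0,17,0]
After op 5 (+): stack=[5] mem=[0,0,17,0]
After op 6 (pop): stack=[empty] mem=[0,0,17,0]
After op 7 (RCL M2): stack=[17] mem=[0,0,17,0]
After op 8 (STO M1): stack=[empty] mem=[0,17,17,0]
After op 9 (push 12): stack=[12] mem=[0,17,17,0]
After op 10 (dup): stack=[12,12] mem=[0,17,17,0]
After op 11 (push 3): stack=[12,12,3] mem=[0,17,17,0]
After op 12 (swap): stack=[12,3,12] mem=[0,17,17,0]
After op 13 (pop): stack=[12,3] mem=[0,17,17,0]
After op 14 (dup): stack=[12,3,3] mem=[0,17,17,0]
After op 15 (/): stack=[12,1] mem=[0,17,17,0]
After op 16 (push 17): stack=[12,1,17] mem=[0,17,17,0]
After op 17 (STO M1): stack=[12,1] mem=[0,17,17,0]
After op 18 (pop): stack=[12] mem=[0,17,17,0]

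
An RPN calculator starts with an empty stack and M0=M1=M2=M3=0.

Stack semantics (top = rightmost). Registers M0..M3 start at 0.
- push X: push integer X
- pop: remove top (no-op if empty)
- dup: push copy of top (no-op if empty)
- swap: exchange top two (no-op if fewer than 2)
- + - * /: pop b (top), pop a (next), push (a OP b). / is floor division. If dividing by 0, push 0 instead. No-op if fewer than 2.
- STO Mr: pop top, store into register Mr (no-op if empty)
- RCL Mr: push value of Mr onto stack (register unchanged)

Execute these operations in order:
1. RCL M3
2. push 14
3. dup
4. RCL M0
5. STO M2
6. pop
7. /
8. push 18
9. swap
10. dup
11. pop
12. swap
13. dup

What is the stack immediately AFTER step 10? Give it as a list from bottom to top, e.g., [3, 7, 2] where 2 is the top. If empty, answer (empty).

After op 1 (RCL M3): stack=[0] mem=[0,0,0,0]
After op 2 (push 14): stack=[0,14] mem=[0,0,0,0]
After op 3 (dup): stack=[0,14,14] mem=[0,0,0,0]
After op 4 (RCL M0): stack=[0,14,14,0] mem=[0,0,0,0]
After op 5 (STO M2): stack=[0,14,14] mem=[0,0,0,0]
After op 6 (pop): stack=[0,14] mem=[0,0,0,0]
After op 7 (/): stack=[0] mem=[0,0,0,0]
After op 8 (push 18): stack=[0,18] mem=[0,0,0,0]
After op 9 (swap): stack=[18,0] mem=[0,0,0,0]
After op 10 (dup): stack=[18,0,0] mem=[0,0,0,0]

[18, 0, 0]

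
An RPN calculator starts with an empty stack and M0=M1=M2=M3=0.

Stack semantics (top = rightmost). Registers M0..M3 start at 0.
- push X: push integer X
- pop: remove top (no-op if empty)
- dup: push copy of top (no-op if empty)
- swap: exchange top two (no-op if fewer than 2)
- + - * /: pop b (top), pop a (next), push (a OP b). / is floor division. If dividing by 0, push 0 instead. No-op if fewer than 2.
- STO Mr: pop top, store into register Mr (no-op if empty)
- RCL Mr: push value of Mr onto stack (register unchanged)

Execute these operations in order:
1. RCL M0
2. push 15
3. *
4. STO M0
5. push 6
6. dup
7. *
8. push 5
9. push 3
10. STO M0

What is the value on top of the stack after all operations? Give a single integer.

After op 1 (RCL M0): stack=[0] mem=[0,0,0,0]
After op 2 (push 15): stack=[0,15] mem=[0,0,0,0]
After op 3 (*): stack=[0] mem=[0,0,0,0]
After op 4 (STO M0): stack=[empty] mem=[0,0,0,0]
After op 5 (push 6): stack=[6] mem=[0,0,0,0]
After op 6 (dup): stack=[6,6] mem=[0,0,0,0]
After op 7 (*): stack=[36] mem=[0,0,0,0]
After op 8 (push 5): stack=[36,5] mem=[0,0,0,0]
After op 9 (push 3): stack=[36,5,3] mem=[0,0,0,0]
After op 10 (STO M0): stack=[36,5] mem=[3,0,0,0]

Answer: 5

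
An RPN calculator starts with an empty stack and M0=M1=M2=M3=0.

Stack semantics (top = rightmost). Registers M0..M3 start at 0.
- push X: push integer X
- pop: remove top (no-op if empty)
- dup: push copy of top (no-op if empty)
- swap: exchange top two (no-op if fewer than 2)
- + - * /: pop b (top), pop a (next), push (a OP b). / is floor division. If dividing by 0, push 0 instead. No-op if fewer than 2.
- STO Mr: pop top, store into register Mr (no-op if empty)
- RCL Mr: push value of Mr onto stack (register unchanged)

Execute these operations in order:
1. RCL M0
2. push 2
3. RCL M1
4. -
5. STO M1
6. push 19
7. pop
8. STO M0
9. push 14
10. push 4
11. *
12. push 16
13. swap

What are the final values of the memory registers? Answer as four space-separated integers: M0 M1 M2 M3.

Answer: 0 2 0 0

Derivation:
After op 1 (RCL M0): stack=[0] mem=[0,0,0,0]
After op 2 (push 2): stack=[0,2] mem=[0,0,0,0]
After op 3 (RCL M1): stack=[0,2,0] mem=[0,0,0,0]
After op 4 (-): stack=[0,2] mem=[0,0,0,0]
After op 5 (STO M1): stack=[0] mem=[0,2,0,0]
After op 6 (push 19): stack=[0,19] mem=[0,2,0,0]
After op 7 (pop): stack=[0] mem=[0,2,0,0]
After op 8 (STO M0): stack=[empty] mem=[0,2,0,0]
After op 9 (push 14): stack=[14] mem=[0,2,0,0]
After op 10 (push 4): stack=[14,4] mem=[0,2,0,0]
After op 11 (*): stack=[56] mem=[0,2,0,0]
After op 12 (push 16): stack=[56,16] mem=[0,2,0,0]
After op 13 (swap): stack=[16,56] mem=[0,2,0,0]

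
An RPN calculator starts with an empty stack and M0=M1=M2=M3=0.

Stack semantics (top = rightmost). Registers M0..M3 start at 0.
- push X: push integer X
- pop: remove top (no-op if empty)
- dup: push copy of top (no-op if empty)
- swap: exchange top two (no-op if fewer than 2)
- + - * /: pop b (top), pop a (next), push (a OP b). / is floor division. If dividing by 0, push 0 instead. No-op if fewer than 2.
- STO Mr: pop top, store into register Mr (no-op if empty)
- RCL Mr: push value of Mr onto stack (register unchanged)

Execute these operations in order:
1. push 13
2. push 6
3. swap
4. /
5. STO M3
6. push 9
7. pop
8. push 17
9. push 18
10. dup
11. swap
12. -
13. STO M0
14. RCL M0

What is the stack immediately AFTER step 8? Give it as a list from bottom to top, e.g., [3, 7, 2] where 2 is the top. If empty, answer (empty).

After op 1 (push 13): stack=[13] mem=[0,0,0,0]
After op 2 (push 6): stack=[13,6] mem=[0,0,0,0]
After op 3 (swap): stack=[6,13] mem=[0,0,0,0]
After op 4 (/): stack=[0] mem=[0,0,0,0]
After op 5 (STO M3): stack=[empty] mem=[0,0,0,0]
After op 6 (push 9): stack=[9] mem=[0,0,0,0]
After op 7 (pop): stack=[empty] mem=[0,0,0,0]
After op 8 (push 17): stack=[17] mem=[0,0,0,0]

[17]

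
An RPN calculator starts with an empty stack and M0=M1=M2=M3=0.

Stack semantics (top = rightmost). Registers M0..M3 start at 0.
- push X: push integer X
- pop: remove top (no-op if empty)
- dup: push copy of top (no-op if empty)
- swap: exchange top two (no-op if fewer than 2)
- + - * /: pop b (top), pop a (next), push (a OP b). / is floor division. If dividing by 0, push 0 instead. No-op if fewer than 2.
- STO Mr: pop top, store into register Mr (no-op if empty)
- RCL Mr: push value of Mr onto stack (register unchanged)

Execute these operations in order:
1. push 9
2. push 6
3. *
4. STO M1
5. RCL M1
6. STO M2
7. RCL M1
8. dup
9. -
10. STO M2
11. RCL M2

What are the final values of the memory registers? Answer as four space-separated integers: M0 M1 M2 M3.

Answer: 0 54 0 0

Derivation:
After op 1 (push 9): stack=[9] mem=[0,0,0,0]
After op 2 (push 6): stack=[9,6] mem=[0,0,0,0]
After op 3 (*): stack=[54] mem=[0,0,0,0]
After op 4 (STO M1): stack=[empty] mem=[0,54,0,0]
After op 5 (RCL M1): stack=[54] mem=[0,54,0,0]
After op 6 (STO M2): stack=[empty] mem=[0,54,54,0]
After op 7 (RCL M1): stack=[54] mem=[0,54,54,0]
After op 8 (dup): stack=[54,54] mem=[0,54,54,0]
After op 9 (-): stack=[0] mem=[0,54,54,0]
After op 10 (STO M2): stack=[empty] mem=[0,54,0,0]
After op 11 (RCL M2): stack=[0] mem=[0,54,0,0]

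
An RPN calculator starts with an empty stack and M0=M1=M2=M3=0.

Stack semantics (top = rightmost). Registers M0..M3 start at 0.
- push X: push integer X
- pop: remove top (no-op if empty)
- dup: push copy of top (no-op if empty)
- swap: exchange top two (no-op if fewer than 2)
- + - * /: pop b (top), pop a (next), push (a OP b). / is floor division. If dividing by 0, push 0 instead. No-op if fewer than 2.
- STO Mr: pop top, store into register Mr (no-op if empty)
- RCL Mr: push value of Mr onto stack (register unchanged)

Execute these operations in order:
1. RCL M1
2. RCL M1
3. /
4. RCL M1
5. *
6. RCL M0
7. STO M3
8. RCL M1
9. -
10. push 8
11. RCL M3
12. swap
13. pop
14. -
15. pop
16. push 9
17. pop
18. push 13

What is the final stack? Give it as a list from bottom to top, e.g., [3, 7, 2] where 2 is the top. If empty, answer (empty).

Answer: [13]

Derivation:
After op 1 (RCL M1): stack=[0] mem=[0,0,0,0]
After op 2 (RCL M1): stack=[0,0] mem=[0,0,0,0]
After op 3 (/): stack=[0] mem=[0,0,0,0]
After op 4 (RCL M1): stack=[0,0] mem=[0,0,0,0]
After op 5 (*): stack=[0] mem=[0,0,0,0]
After op 6 (RCL M0): stack=[0,0] mem=[0,0,0,0]
After op 7 (STO M3): stack=[0] mem=[0,0,0,0]
After op 8 (RCL M1): stack=[0,0] mem=[0,0,0,0]
After op 9 (-): stack=[0] mem=[0,0,0,0]
After op 10 (push 8): stack=[0,8] mem=[0,0,0,0]
After op 11 (RCL M3): stack=[0,8,0] mem=[0,0,0,0]
After op 12 (swap): stack=[0,0,8] mem=[0,0,0,0]
After op 13 (pop): stack=[0,0] mem=[0,0,0,0]
After op 14 (-): stack=[0] mem=[0,0,0,0]
After op 15 (pop): stack=[empty] mem=[0,0,0,0]
After op 16 (push 9): stack=[9] mem=[0,0,0,0]
After op 17 (pop): stack=[empty] mem=[0,0,0,0]
After op 18 (push 13): stack=[13] mem=[0,0,0,0]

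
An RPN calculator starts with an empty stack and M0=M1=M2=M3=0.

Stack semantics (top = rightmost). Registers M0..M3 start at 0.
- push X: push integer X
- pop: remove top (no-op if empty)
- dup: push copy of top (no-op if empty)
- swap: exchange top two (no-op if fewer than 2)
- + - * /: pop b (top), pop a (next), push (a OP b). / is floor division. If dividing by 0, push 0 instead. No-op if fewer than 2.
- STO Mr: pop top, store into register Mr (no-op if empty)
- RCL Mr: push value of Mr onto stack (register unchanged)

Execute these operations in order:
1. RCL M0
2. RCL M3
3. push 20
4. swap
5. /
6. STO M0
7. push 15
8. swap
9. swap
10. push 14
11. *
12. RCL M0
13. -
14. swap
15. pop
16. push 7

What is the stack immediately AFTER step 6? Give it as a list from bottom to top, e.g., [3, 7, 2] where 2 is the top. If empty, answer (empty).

After op 1 (RCL M0): stack=[0] mem=[0,0,0,0]
After op 2 (RCL M3): stack=[0,0] mem=[0,0,0,0]
After op 3 (push 20): stack=[0,0,20] mem=[0,0,0,0]
After op 4 (swap): stack=[0,20,0] mem=[0,0,0,0]
After op 5 (/): stack=[0,0] mem=[0,0,0,0]
After op 6 (STO M0): stack=[0] mem=[0,0,0,0]

[0]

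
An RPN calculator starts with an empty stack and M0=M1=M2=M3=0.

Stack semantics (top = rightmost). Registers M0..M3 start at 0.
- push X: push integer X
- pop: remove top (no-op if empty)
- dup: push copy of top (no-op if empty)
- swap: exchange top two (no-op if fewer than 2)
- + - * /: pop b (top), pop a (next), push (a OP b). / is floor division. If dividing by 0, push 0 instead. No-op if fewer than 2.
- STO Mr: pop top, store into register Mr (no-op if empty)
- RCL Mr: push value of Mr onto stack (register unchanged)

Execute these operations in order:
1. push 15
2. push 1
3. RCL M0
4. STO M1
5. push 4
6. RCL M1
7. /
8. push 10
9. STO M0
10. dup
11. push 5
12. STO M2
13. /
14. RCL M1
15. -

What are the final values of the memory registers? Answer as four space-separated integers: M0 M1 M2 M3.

Answer: 10 0 5 0

Derivation:
After op 1 (push 15): stack=[15] mem=[0,0,0,0]
After op 2 (push 1): stack=[15,1] mem=[0,0,0,0]
After op 3 (RCL M0): stack=[15,1,0] mem=[0,0,0,0]
After op 4 (STO M1): stack=[15,1] mem=[0,0,0,0]
After op 5 (push 4): stack=[15,1,4] mem=[0,0,0,0]
After op 6 (RCL M1): stack=[15,1,4,0] mem=[0,0,0,0]
After op 7 (/): stack=[15,1,0] mem=[0,0,0,0]
After op 8 (push 10): stack=[15,1,0,10] mem=[0,0,0,0]
After op 9 (STO M0): stack=[15,1,0] mem=[10,0,0,0]
After op 10 (dup): stack=[15,1,0,0] mem=[10,0,0,0]
After op 11 (push 5): stack=[15,1,0,0,5] mem=[10,0,0,0]
After op 12 (STO M2): stack=[15,1,0,0] mem=[10,0,5,0]
After op 13 (/): stack=[15,1,0] mem=[10,0,5,0]
After op 14 (RCL M1): stack=[15,1,0,0] mem=[10,0,5,0]
After op 15 (-): stack=[15,1,0] mem=[10,0,5,0]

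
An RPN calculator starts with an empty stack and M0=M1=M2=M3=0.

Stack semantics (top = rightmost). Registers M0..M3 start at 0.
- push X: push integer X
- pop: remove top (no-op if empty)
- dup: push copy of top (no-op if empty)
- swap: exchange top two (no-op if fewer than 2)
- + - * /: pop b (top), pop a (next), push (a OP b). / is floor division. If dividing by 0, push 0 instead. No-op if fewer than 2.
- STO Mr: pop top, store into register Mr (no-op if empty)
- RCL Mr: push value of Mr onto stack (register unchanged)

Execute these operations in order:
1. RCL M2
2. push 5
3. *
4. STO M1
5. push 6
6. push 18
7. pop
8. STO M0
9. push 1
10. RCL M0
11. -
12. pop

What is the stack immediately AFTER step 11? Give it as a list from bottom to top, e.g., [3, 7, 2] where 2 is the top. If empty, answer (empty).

After op 1 (RCL M2): stack=[0] mem=[0,0,0,0]
After op 2 (push 5): stack=[0,5] mem=[0,0,0,0]
After op 3 (*): stack=[0] mem=[0,0,0,0]
After op 4 (STO M1): stack=[empty] mem=[0,0,0,0]
After op 5 (push 6): stack=[6] mem=[0,0,0,0]
After op 6 (push 18): stack=[6,18] mem=[0,0,0,0]
After op 7 (pop): stack=[6] mem=[0,0,0,0]
After op 8 (STO M0): stack=[empty] mem=[6,0,0,0]
After op 9 (push 1): stack=[1] mem=[6,0,0,0]
After op 10 (RCL M0): stack=[1,6] mem=[6,0,0,0]
After op 11 (-): stack=[-5] mem=[6,0,0,0]

[-5]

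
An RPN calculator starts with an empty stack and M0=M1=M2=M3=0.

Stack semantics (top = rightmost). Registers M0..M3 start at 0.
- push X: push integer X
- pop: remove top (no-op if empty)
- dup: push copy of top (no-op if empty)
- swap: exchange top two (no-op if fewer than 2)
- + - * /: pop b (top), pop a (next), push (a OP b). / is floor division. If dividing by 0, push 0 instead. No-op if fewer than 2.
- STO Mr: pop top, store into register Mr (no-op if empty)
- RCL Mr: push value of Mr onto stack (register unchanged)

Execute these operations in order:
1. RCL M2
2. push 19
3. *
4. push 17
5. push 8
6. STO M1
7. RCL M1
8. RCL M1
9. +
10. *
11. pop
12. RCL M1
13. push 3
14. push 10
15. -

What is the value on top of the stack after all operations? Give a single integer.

Answer: -7

Derivation:
After op 1 (RCL M2): stack=[0] mem=[0,0,0,0]
After op 2 (push 19): stack=[0,19] mem=[0,0,0,0]
After op 3 (*): stack=[0] mem=[0,0,0,0]
After op 4 (push 17): stack=[0,17] mem=[0,0,0,0]
After op 5 (push 8): stack=[0,17,8] mem=[0,0,0,0]
After op 6 (STO M1): stack=[0,17] mem=[0,8,0,0]
After op 7 (RCL M1): stack=[0,17,8] mem=[0,8,0,0]
After op 8 (RCL M1): stack=[0,17,8,8] mem=[0,8,0,0]
After op 9 (+): stack=[0,17,16] mem=[0,8,0,0]
After op 10 (*): stack=[0,272] mem=[0,8,0,0]
After op 11 (pop): stack=[0] mem=[0,8,0,0]
After op 12 (RCL M1): stack=[0,8] mem=[0,8,0,0]
After op 13 (push 3): stack=[0,8,3] mem=[0,8,0,0]
After op 14 (push 10): stack=[0,8,3,10] mem=[0,8,0,0]
After op 15 (-): stack=[0,8,-7] mem=[0,8,0,0]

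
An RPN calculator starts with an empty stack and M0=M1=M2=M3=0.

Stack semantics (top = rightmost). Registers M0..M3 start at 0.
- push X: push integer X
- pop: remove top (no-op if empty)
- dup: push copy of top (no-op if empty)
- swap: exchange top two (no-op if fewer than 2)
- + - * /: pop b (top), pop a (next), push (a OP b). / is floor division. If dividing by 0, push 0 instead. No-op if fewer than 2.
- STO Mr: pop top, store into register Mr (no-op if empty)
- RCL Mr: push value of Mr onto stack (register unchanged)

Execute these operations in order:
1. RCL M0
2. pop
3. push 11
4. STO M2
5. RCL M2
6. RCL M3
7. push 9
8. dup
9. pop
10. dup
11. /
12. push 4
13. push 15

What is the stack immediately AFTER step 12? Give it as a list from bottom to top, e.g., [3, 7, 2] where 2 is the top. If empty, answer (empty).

After op 1 (RCL M0): stack=[0] mem=[0,0,0,0]
After op 2 (pop): stack=[empty] mem=[0,0,0,0]
After op 3 (push 11): stack=[11] mem=[0,0,0,0]
After op 4 (STO M2): stack=[empty] mem=[0,0,11,0]
After op 5 (RCL M2): stack=[11] mem=[0,0,11,0]
After op 6 (RCL M3): stack=[11,0] mem=[0,0,11,0]
After op 7 (push 9): stack=[11,0,9] mem=[0,0,11,0]
After op 8 (dup): stack=[11,0,9,9] mem=[0,0,11,0]
After op 9 (pop): stack=[11,0,9] mem=[0,0,11,0]
After op 10 (dup): stack=[11,0,9,9] mem=[0,0,11,0]
After op 11 (/): stack=[11,0,1] mem=[0,0,11,0]
After op 12 (push 4): stack=[11,0,1,4] mem=[0,0,11,0]

[11, 0, 1, 4]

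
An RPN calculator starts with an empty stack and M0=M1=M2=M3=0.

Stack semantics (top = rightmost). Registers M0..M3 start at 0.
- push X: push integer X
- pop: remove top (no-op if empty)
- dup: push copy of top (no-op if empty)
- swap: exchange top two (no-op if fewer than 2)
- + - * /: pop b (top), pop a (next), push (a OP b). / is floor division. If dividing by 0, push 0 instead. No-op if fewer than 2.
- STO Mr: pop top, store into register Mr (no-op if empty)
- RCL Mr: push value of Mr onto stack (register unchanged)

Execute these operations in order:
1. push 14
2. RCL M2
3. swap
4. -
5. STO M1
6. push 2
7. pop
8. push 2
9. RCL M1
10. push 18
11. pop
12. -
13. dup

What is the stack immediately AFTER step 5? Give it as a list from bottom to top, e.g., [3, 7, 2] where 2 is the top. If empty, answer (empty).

After op 1 (push 14): stack=[14] mem=[0,0,0,0]
After op 2 (RCL M2): stack=[14,0] mem=[0,0,0,0]
After op 3 (swap): stack=[0,14] mem=[0,0,0,0]
After op 4 (-): stack=[-14] mem=[0,0,0,0]
After op 5 (STO M1): stack=[empty] mem=[0,-14,0,0]

(empty)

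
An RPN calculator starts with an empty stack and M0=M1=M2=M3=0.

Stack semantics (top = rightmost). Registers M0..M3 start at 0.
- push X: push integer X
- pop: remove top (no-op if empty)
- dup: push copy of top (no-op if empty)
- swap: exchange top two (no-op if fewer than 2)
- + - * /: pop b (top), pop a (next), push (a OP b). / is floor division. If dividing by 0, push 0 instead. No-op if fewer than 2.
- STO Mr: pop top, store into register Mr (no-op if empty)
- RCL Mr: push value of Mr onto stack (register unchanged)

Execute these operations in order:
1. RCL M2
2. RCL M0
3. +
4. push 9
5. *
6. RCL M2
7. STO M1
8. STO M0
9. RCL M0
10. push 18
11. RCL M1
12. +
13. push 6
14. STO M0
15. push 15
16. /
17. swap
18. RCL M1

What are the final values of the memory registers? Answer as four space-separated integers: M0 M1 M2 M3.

Answer: 6 0 0 0

Derivation:
After op 1 (RCL M2): stack=[0] mem=[0,0,0,0]
After op 2 (RCL M0): stack=[0,0] mem=[0,0,0,0]
After op 3 (+): stack=[0] mem=[0,0,0,0]
After op 4 (push 9): stack=[0,9] mem=[0,0,0,0]
After op 5 (*): stack=[0] mem=[0,0,0,0]
After op 6 (RCL M2): stack=[0,0] mem=[0,0,0,0]
After op 7 (STO M1): stack=[0] mem=[0,0,0,0]
After op 8 (STO M0): stack=[empty] mem=[0,0,0,0]
After op 9 (RCL M0): stack=[0] mem=[0,0,0,0]
After op 10 (push 18): stack=[0,18] mem=[0,0,0,0]
After op 11 (RCL M1): stack=[0,18,0] mem=[0,0,0,0]
After op 12 (+): stack=[0,18] mem=[0,0,0,0]
After op 13 (push 6): stack=[0,18,6] mem=[0,0,0,0]
After op 14 (STO M0): stack=[0,18] mem=[6,0,0,0]
After op 15 (push 15): stack=[0,18,15] mem=[6,0,0,0]
After op 16 (/): stack=[0,1] mem=[6,0,0,0]
After op 17 (swap): stack=[1,0] mem=[6,0,0,0]
After op 18 (RCL M1): stack=[1,0,0] mem=[6,0,0,0]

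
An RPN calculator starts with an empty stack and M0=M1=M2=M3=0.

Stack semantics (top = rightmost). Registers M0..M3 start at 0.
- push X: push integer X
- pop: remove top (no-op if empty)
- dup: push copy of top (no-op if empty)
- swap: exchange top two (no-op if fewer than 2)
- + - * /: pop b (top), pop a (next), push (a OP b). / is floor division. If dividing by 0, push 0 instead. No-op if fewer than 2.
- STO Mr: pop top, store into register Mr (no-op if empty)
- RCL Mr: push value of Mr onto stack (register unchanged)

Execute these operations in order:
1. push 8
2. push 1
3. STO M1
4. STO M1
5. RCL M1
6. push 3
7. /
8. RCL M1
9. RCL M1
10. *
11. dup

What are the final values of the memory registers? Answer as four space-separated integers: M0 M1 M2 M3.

After op 1 (push 8): stack=[8] mem=[0,0,0,0]
After op 2 (push 1): stack=[8,1] mem=[0,0,0,0]
After op 3 (STO M1): stack=[8] mem=[0,1,0,0]
After op 4 (STO M1): stack=[empty] mem=[0,8,0,0]
After op 5 (RCL M1): stack=[8] mem=[0,8,0,0]
After op 6 (push 3): stack=[8,3] mem=[0,8,0,0]
After op 7 (/): stack=[2] mem=[0,8,0,0]
After op 8 (RCL M1): stack=[2,8] mem=[0,8,0,0]
After op 9 (RCL M1): stack=[2,8,8] mem=[0,8,0,0]
After op 10 (*): stack=[2,64] mem=[0,8,0,0]
After op 11 (dup): stack=[2,64,64] mem=[0,8,0,0]

Answer: 0 8 0 0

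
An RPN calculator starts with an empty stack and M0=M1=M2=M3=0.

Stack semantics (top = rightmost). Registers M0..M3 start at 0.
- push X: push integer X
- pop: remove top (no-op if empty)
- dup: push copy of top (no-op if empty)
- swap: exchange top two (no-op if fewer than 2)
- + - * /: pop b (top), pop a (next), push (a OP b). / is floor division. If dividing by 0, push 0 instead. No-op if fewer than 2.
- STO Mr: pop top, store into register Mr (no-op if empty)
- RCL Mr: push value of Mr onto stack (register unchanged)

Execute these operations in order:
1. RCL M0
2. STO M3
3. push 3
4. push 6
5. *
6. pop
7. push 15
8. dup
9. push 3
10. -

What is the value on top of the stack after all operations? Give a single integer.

After op 1 (RCL M0): stack=[0] mem=[0,0,0,0]
After op 2 (STO M3): stack=[empty] mem=[0,0,0,0]
After op 3 (push 3): stack=[3] mem=[0,0,0,0]
After op 4 (push 6): stack=[3,6] mem=[0,0,0,0]
After op 5 (*): stack=[18] mem=[0,0,0,0]
After op 6 (pop): stack=[empty] mem=[0,0,0,0]
After op 7 (push 15): stack=[15] mem=[0,0,0,0]
After op 8 (dup): stack=[15,15] mem=[0,0,0,0]
After op 9 (push 3): stack=[15,15,3] mem=[0,0,0,0]
After op 10 (-): stack=[15,12] mem=[0,0,0,0]

Answer: 12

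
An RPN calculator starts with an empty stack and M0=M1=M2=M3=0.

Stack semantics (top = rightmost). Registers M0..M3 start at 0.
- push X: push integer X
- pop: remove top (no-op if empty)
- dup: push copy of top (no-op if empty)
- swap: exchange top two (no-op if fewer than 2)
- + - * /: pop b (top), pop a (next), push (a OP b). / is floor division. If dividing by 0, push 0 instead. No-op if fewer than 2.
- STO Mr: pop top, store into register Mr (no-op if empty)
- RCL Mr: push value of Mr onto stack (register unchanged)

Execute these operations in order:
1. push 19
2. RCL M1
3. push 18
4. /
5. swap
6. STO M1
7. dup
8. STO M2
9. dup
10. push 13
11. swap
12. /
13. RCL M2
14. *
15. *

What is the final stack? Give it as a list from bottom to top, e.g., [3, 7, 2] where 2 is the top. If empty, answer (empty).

Answer: [0]

Derivation:
After op 1 (push 19): stack=[19] mem=[0,0,0,0]
After op 2 (RCL M1): stack=[19,0] mem=[0,0,0,0]
After op 3 (push 18): stack=[19,0,18] mem=[0,0,0,0]
After op 4 (/): stack=[19,0] mem=[0,0,0,0]
After op 5 (swap): stack=[0,19] mem=[0,0,0,0]
After op 6 (STO M1): stack=[0] mem=[0,19,0,0]
After op 7 (dup): stack=[0,0] mem=[0,19,0,0]
After op 8 (STO M2): stack=[0] mem=[0,19,0,0]
After op 9 (dup): stack=[0,0] mem=[0,19,0,0]
After op 10 (push 13): stack=[0,0,13] mem=[0,19,0,0]
After op 11 (swap): stack=[0,13,0] mem=[0,19,0,0]
After op 12 (/): stack=[0,0] mem=[0,19,0,0]
After op 13 (RCL M2): stack=[0,0,0] mem=[0,19,0,0]
After op 14 (*): stack=[0,0] mem=[0,19,0,0]
After op 15 (*): stack=[0] mem=[0,19,0,0]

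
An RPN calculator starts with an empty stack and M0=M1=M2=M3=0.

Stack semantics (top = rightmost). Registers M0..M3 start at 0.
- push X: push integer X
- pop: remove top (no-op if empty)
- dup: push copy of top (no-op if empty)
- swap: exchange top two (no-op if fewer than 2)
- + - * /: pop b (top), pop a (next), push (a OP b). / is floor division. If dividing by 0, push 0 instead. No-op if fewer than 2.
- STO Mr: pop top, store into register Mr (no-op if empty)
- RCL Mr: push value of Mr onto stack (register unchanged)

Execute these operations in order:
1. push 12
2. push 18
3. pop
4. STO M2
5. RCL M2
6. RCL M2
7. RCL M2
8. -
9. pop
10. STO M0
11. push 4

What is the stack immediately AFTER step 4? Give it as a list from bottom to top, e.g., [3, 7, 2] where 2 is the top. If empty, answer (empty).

After op 1 (push 12): stack=[12] mem=[0,0,0,0]
After op 2 (push 18): stack=[12,18] mem=[0,0,0,0]
After op 3 (pop): stack=[12] mem=[0,0,0,0]
After op 4 (STO M2): stack=[empty] mem=[0,0,12,0]

(empty)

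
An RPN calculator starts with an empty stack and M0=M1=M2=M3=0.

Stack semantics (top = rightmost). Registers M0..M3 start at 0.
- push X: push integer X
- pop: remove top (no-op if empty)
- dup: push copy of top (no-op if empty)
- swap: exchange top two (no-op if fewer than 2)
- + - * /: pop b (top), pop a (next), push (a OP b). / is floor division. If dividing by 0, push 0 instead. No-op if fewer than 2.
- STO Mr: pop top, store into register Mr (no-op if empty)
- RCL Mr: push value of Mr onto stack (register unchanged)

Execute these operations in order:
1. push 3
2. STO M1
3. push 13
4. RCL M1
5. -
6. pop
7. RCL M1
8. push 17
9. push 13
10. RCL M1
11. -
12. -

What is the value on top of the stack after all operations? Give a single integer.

After op 1 (push 3): stack=[3] mem=[0,0,0,0]
After op 2 (STO M1): stack=[empty] mem=[0,3,0,0]
After op 3 (push 13): stack=[13] mem=[0,3,0,0]
After op 4 (RCL M1): stack=[13,3] mem=[0,3,0,0]
After op 5 (-): stack=[10] mem=[0,3,0,0]
After op 6 (pop): stack=[empty] mem=[0,3,0,0]
After op 7 (RCL M1): stack=[3] mem=[0,3,0,0]
After op 8 (push 17): stack=[3,17] mem=[0,3,0,0]
After op 9 (push 13): stack=[3,17,13] mem=[0,3,0,0]
After op 10 (RCL M1): stack=[3,17,13,3] mem=[0,3,0,0]
After op 11 (-): stack=[3,17,10] mem=[0,3,0,0]
After op 12 (-): stack=[3,7] mem=[0,3,0,0]

Answer: 7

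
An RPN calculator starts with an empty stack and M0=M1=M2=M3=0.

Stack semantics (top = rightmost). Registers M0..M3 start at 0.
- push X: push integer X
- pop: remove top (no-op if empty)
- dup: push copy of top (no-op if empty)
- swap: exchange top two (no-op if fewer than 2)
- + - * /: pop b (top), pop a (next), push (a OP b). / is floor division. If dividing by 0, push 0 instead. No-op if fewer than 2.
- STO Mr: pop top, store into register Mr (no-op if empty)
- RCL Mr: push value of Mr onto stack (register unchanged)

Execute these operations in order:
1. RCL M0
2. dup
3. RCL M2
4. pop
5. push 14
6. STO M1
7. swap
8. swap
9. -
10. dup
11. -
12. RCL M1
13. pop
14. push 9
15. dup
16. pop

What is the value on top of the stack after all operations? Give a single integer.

After op 1 (RCL M0): stack=[0] mem=[0,0,0,0]
After op 2 (dup): stack=[0,0] mem=[0,0,0,0]
After op 3 (RCL M2): stack=[0,0,0] mem=[0,0,0,0]
After op 4 (pop): stack=[0,0] mem=[0,0,0,0]
After op 5 (push 14): stack=[0,0,14] mem=[0,0,0,0]
After op 6 (STO M1): stack=[0,0] mem=[0,14,0,0]
After op 7 (swap): stack=[0,0] mem=[0,14,0,0]
After op 8 (swap): stack=[0,0] mem=[0,14,0,0]
After op 9 (-): stack=[0] mem=[0,14,0,0]
After op 10 (dup): stack=[0,0] mem=[0,14,0,0]
After op 11 (-): stack=[0] mem=[0,14,0,0]
After op 12 (RCL M1): stack=[0,14] mem=[0,14,0,0]
After op 13 (pop): stack=[0] mem=[0,14,0,0]
After op 14 (push 9): stack=[0,9] mem=[0,14,0,0]
After op 15 (dup): stack=[0,9,9] mem=[0,14,0,0]
After op 16 (pop): stack=[0,9] mem=[0,14,0,0]

Answer: 9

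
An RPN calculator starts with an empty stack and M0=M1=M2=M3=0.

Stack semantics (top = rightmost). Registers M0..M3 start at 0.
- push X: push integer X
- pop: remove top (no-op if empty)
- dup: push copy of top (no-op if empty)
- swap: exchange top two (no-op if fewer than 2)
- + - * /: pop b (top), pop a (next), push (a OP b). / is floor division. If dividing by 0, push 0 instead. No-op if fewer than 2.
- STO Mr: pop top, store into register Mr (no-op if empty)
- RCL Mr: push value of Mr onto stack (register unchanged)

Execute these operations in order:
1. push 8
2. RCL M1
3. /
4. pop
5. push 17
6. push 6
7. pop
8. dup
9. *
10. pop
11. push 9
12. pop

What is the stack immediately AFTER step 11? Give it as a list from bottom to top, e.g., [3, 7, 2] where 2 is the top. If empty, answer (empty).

After op 1 (push 8): stack=[8] mem=[0,0,0,0]
After op 2 (RCL M1): stack=[8,0] mem=[0,0,0,0]
After op 3 (/): stack=[0] mem=[0,0,0,0]
After op 4 (pop): stack=[empty] mem=[0,0,0,0]
After op 5 (push 17): stack=[17] mem=[0,0,0,0]
After op 6 (push 6): stack=[17,6] mem=[0,0,0,0]
After op 7 (pop): stack=[17] mem=[0,0,0,0]
After op 8 (dup): stack=[17,17] mem=[0,0,0,0]
After op 9 (*): stack=[289] mem=[0,0,0,0]
After op 10 (pop): stack=[empty] mem=[0,0,0,0]
After op 11 (push 9): stack=[9] mem=[0,0,0,0]

[9]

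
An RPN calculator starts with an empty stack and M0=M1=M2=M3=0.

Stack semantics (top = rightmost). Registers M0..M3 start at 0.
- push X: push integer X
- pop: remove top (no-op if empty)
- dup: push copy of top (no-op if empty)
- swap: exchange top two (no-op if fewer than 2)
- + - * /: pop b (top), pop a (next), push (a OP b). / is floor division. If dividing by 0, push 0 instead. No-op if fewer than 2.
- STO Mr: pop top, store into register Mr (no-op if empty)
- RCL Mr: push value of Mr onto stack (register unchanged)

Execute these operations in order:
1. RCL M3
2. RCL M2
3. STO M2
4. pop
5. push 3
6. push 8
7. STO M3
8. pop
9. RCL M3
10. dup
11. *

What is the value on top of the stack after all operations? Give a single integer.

Answer: 64

Derivation:
After op 1 (RCL M3): stack=[0] mem=[0,0,0,0]
After op 2 (RCL M2): stack=[0,0] mem=[0,0,0,0]
After op 3 (STO M2): stack=[0] mem=[0,0,0,0]
After op 4 (pop): stack=[empty] mem=[0,0,0,0]
After op 5 (push 3): stack=[3] mem=[0,0,0,0]
After op 6 (push 8): stack=[3,8] mem=[0,0,0,0]
After op 7 (STO M3): stack=[3] mem=[0,0,0,8]
After op 8 (pop): stack=[empty] mem=[0,0,0,8]
After op 9 (RCL M3): stack=[8] mem=[0,0,0,8]
After op 10 (dup): stack=[8,8] mem=[0,0,0,8]
After op 11 (*): stack=[64] mem=[0,0,0,8]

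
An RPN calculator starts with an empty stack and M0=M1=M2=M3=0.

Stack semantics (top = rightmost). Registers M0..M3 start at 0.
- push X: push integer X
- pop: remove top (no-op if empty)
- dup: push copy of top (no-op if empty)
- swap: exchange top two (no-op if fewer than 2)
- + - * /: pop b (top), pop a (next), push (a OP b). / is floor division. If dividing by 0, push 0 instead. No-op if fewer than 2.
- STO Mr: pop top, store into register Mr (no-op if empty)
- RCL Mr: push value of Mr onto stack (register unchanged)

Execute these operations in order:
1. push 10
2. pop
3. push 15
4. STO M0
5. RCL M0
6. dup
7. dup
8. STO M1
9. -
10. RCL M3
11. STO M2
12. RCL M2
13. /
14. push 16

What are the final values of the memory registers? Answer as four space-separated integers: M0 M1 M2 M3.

Answer: 15 15 0 0

Derivation:
After op 1 (push 10): stack=[10] mem=[0,0,0,0]
After op 2 (pop): stack=[empty] mem=[0,0,0,0]
After op 3 (push 15): stack=[15] mem=[0,0,0,0]
After op 4 (STO M0): stack=[empty] mem=[15,0,0,0]
After op 5 (RCL M0): stack=[15] mem=[15,0,0,0]
After op 6 (dup): stack=[15,15] mem=[15,0,0,0]
After op 7 (dup): stack=[15,15,15] mem=[15,0,0,0]
After op 8 (STO M1): stack=[15,15] mem=[15,15,0,0]
After op 9 (-): stack=[0] mem=[15,15,0,0]
After op 10 (RCL M3): stack=[0,0] mem=[15,15,0,0]
After op 11 (STO M2): stack=[0] mem=[15,15,0,0]
After op 12 (RCL M2): stack=[0,0] mem=[15,15,0,0]
After op 13 (/): stack=[0] mem=[15,15,0,0]
After op 14 (push 16): stack=[0,16] mem=[15,15,0,0]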